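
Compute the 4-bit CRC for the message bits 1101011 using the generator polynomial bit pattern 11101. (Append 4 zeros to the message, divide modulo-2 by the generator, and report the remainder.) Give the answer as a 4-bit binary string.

0111

Append 4 zeros: 11010110000. Divide by 11101 (XOR where the leading bit is 1):
  pos 0: 11010 XOR 11101 = 00111
  pos 2: 11111 XOR 11101 = 00010
  pos 5: 10000 XOR 11101 = 01101
  pos 6: 11010 XOR 11101 = 00111
Remainder (last 4 bits) = 0111. This is the CRC / FCS.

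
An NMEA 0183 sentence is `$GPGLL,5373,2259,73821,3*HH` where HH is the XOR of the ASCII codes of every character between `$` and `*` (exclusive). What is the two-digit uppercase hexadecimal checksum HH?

52

XOR the ASCII codes of the payload characters:
  'G' = 0x47 → acc = 0x47
  'P' = 0x50 → acc = 0x17
  'G' = 0x47 → acc = 0x50
  'L' = 0x4C → acc = 0x1C
  'L' = 0x4C → acc = 0x50
  ',' = 0x2C → acc = 0x7C
  '5' = 0x35 → acc = 0x49
  '3' = 0x33 → acc = 0x7A
  '7' = 0x37 → acc = 0x4D
  '3' = 0x33 → acc = 0x7E
  ',' = 0x2C → acc = 0x52
  '2' = 0x32 → acc = 0x60
  '2' = 0x32 → acc = 0x52
  '5' = 0x35 → acc = 0x67
  '9' = 0x39 → acc = 0x5E
  ',' = 0x2C → acc = 0x72
  '7' = 0x37 → acc = 0x45
  '3' = 0x33 → acc = 0x76
  '8' = 0x38 → acc = 0x4E
  '2' = 0x32 → acc = 0x7C
  '1' = 0x31 → acc = 0x4D
  ',' = 0x2C → acc = 0x61
  '3' = 0x33 → acc = 0x52
Checksum = 0x52.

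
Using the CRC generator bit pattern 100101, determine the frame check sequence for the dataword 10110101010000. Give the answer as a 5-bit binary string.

00110

Append 5 zeros: 1011010101000000000. Divide by 100101 (XOR where the leading bit is 1):
  pos 0: 101101 XOR 100101 = 001000
  pos 2: 100001 XOR 100101 = 000100
  pos 5: 100010 XOR 100101 = 000111
  pos 8: 111000 XOR 100101 = 011101
  pos 9: 111010 XOR 100101 = 011111
  pos 10: 111110 XOR 100101 = 011011
  pos 11: 110110 XOR 100101 = 010011
  pos 12: 100110 XOR 100101 = 000011
Remainder (last 5 bits) = 00110. This is the CRC / FCS.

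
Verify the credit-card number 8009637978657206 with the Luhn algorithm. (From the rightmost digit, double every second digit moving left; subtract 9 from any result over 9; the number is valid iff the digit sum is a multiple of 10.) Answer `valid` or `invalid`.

valid

From the right, keep odd positions and double even positions (subtract 9 from any doubled value over 9):
  doubled (positions 2,4,...): 0 5 3 5 5 3 0 7 → sum 28
  kept (positions 1,3,...): 6 2 5 8 9 3 9 0 → sum 42
Total = 70.
70 mod 10 = 0, so the number is valid.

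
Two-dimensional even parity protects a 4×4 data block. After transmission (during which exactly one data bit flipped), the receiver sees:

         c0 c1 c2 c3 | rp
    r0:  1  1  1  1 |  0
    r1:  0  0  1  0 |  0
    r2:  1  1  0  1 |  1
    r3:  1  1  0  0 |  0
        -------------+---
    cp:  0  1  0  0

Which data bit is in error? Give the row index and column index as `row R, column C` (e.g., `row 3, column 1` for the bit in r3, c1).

row 1, column 0

Recompute each row's even parity and compare to rp:
  r0: data parity 0, sent rp 0 → ok
  r1: data parity 1, sent rp 0 → mismatch
  r2: data parity 1, sent rp 1 → ok
  r3: data parity 0, sent rp 0 → ok
Recompute each column's even parity and compare to cp:
  c0: data parity 1, sent cp 0 → mismatch
  c1: data parity 1, sent cp 1 → ok
  c2: data parity 0, sent cp 0 → ok
  c3: data parity 0, sent cp 0 → ok
Exactly one row (r1) and one column (c0) fail → the flipped bit is at their intersection.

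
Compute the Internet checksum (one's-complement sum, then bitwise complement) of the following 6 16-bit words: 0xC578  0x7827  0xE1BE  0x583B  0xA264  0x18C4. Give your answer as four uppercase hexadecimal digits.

CD3C

One's-complement addition (fold any carry out of bit 15 back into bit 0):
  0xC578 + 0x7827 = 0x13D9F → wrap carry → 0x3DA0
  0x3DA0 + 0xE1BE = 0x11F5E → wrap carry → 0x1F5F
  0x1F5F + 0x583B = 0x0779A
  0x779A + 0xA264 = 0x119FE → wrap carry → 0x19FF
  0x19FF + 0x18C4 = 0x032C3
One's-complement sum = 0x32C3.
Checksum = ~0x32C3 & 0xFFFF = 0xCD3C.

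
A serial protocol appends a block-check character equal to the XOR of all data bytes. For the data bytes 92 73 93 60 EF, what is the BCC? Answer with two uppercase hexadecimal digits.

XOR the bytes together:
  start with 0x92
  0x92 ⊕ 0x73 = 0xE1
  0xE1 ⊕ 0x93 = 0x72
  0x72 ⊕ 0x60 = 0x12
  0x12 ⊕ 0xEF = 0xFD

FD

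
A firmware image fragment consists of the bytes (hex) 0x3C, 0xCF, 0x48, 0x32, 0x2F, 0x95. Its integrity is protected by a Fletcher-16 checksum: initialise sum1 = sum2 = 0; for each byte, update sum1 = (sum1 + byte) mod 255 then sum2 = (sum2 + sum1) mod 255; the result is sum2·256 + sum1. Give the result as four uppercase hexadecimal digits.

244B

Running sums (mod 255):
  after byte 0 (0x3C): sum1=60, sum2=60
  after byte 1 (0xCF): sum1=12, sum2=72
  after byte 2 (0x48): sum1=84, sum2=156
  after byte 3 (0x32): sum1=134, sum2=35
  after byte 4 (0x2F): sum1=181, sum2=216
  after byte 5 (0x95): sum1=75, sum2=36
Checksum = sum2·256 + sum1 = 36·256 + 75 = 9291 = 0x244B.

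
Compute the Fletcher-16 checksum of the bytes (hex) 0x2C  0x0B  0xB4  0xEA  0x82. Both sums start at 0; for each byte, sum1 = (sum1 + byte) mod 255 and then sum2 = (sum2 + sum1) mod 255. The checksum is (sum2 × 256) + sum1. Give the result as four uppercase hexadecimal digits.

7F59

Running sums (mod 255):
  after byte 0 (0x2C): sum1=44, sum2=44
  after byte 1 (0x0B): sum1=55, sum2=99
  after byte 2 (0xB4): sum1=235, sum2=79
  after byte 3 (0xEA): sum1=214, sum2=38
  after byte 4 (0x82): sum1=89, sum2=127
Checksum = sum2·256 + sum1 = 127·256 + 89 = 32601 = 0x7F59.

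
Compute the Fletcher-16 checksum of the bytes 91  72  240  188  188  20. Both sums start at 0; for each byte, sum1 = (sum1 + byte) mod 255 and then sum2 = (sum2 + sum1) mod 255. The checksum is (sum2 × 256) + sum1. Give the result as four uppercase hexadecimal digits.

1522

Running sums (mod 255):
  after byte 0 (91): sum1=91, sum2=91
  after byte 1 (72): sum1=163, sum2=254
  after byte 2 (240): sum1=148, sum2=147
  after byte 3 (188): sum1=81, sum2=228
  after byte 4 (188): sum1=14, sum2=242
  after byte 5 (20): sum1=34, sum2=21
Checksum = sum2·256 + sum1 = 21·256 + 34 = 5410 = 0x1522.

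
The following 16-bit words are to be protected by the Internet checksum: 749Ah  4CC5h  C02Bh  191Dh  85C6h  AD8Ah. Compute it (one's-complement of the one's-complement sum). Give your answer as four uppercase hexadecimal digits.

One's-complement addition (fold any carry out of bit 15 back into bit 0):
  0x749A + 0x4CC5 = 0x0C15F
  0xC15F + 0xC02B = 0x1818A → wrap carry → 0x818B
  0x818B + 0x191D = 0x09AA8
  0x9AA8 + 0x85C6 = 0x1206E → wrap carry → 0x206F
  0x206F + 0xAD8A = 0x0CDF9
One's-complement sum = 0xCDF9.
Checksum = ~0xCDF9 & 0xFFFF = 0x3206.

3206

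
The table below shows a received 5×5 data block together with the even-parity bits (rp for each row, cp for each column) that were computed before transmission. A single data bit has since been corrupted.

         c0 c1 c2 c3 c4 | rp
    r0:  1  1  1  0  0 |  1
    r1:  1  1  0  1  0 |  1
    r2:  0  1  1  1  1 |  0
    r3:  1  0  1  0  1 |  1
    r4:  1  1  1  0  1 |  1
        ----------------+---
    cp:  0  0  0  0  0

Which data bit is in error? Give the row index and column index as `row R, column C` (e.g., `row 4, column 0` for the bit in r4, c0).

row 4, column 4

Recompute each row's even parity and compare to rp:
  r0: data parity 1, sent rp 1 → ok
  r1: data parity 1, sent rp 1 → ok
  r2: data parity 0, sent rp 0 → ok
  r3: data parity 1, sent rp 1 → ok
  r4: data parity 0, sent rp 1 → mismatch
Recompute each column's even parity and compare to cp:
  c0: data parity 0, sent cp 0 → ok
  c1: data parity 0, sent cp 0 → ok
  c2: data parity 0, sent cp 0 → ok
  c3: data parity 0, sent cp 0 → ok
  c4: data parity 1, sent cp 0 → mismatch
Exactly one row (r4) and one column (c4) fail → the flipped bit is at their intersection.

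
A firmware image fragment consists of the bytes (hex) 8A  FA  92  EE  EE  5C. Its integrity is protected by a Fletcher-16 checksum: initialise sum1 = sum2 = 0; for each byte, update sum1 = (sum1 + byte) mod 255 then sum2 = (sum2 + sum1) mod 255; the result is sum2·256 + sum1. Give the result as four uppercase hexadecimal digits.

7752

Running sums (mod 255):
  after byte 0 (8A): sum1=138, sum2=138
  after byte 1 (FA): sum1=133, sum2=16
  after byte 2 (92): sum1=24, sum2=40
  after byte 3 (EE): sum1=7, sum2=47
  after byte 4 (EE): sum1=245, sum2=37
  after byte 5 (5C): sum1=82, sum2=119
Checksum = sum2·256 + sum1 = 119·256 + 82 = 30546 = 0x7752.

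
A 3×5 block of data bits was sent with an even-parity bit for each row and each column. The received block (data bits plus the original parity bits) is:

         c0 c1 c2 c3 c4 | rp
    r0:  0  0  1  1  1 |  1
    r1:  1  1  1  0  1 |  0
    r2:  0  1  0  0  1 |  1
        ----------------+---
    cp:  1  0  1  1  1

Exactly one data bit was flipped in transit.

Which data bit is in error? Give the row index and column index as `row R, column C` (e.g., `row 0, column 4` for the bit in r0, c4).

Recompute each row's even parity and compare to rp:
  r0: data parity 1, sent rp 1 → ok
  r1: data parity 0, sent rp 0 → ok
  r2: data parity 0, sent rp 1 → mismatch
Recompute each column's even parity and compare to cp:
  c0: data parity 1, sent cp 1 → ok
  c1: data parity 0, sent cp 0 → ok
  c2: data parity 0, sent cp 1 → mismatch
  c3: data parity 1, sent cp 1 → ok
  c4: data parity 1, sent cp 1 → ok
Exactly one row (r2) and one column (c2) fail → the flipped bit is at their intersection.

row 2, column 2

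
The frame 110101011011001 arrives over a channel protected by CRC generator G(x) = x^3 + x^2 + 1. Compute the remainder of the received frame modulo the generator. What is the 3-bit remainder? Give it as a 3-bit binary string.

Modulo-2 division of 110101011011001 by 1101:
  pos 0: 1101 XOR 1101 = 0000
  pos 5: 1011 XOR 1101 = 0110
  pos 6: 1100 XOR 1101 = 0001
  pos 9: 1110 XOR 1101 = 0011
  pos 11: 1101 XOR 1101 = 0000
Remainder = 000 (zero — the frame passes the CRC check).

000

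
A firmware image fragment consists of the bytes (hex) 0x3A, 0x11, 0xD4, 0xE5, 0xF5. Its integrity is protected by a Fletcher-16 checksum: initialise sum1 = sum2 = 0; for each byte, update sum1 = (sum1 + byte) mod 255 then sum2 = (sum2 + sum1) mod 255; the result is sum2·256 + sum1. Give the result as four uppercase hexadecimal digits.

A7FB

Running sums (mod 255):
  after byte 0 (0x3A): sum1=58, sum2=58
  after byte 1 (0x11): sum1=75, sum2=133
  after byte 2 (0xD4): sum1=32, sum2=165
  after byte 3 (0xE5): sum1=6, sum2=171
  after byte 4 (0xF5): sum1=251, sum2=167
Checksum = sum2·256 + sum1 = 167·256 + 251 = 43003 = 0xA7FB.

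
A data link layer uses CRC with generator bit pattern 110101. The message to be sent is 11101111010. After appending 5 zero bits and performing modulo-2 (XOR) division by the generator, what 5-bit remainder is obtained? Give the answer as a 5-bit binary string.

01111

Append 5 zeros: 1110111101000000. Divide by 110101 (XOR where the leading bit is 1):
  pos 0: 111011 XOR 110101 = 001110
  pos 2: 111011 XOR 110101 = 001110
  pos 4: 111001 XOR 110101 = 001100
  pos 6: 110000 XOR 110101 = 000101
  pos 9: 101000 XOR 110101 = 011101
  pos 10: 111010 XOR 110101 = 001111
Remainder (last 5 bits) = 01111. This is the CRC / FCS.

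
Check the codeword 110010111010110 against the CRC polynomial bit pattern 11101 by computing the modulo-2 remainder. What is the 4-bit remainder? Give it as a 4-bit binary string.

Modulo-2 division of 110010111010110 by 11101:
  pos 0: 11001 XOR 11101 = 00100
  pos 2: 10001 XOR 11101 = 01100
  pos 3: 11001 XOR 11101 = 00100
  pos 5: 10010 XOR 11101 = 01111
  pos 6: 11111 XOR 11101 = 00010
  pos 9: 10011 XOR 11101 = 01110
  pos 10: 11100 XOR 11101 = 00001
Remainder = 0001 (nonzero — an error is detected).

0001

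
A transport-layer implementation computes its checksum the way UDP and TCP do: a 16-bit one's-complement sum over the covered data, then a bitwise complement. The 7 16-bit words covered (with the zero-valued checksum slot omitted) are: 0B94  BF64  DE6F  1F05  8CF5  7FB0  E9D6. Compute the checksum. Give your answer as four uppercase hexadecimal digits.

One's-complement addition (fold any carry out of bit 15 back into bit 0):
  0x0B94 + 0xBF64 = 0x0CAF8
  0xCAF8 + 0xDE6F = 0x1A967 → wrap carry → 0xA968
  0xA968 + 0x1F05 = 0x0C86D
  0xC86D + 0x8CF5 = 0x15562 → wrap carry → 0x5563
  0x5563 + 0x7FB0 = 0x0D513
  0xD513 + 0xE9D6 = 0x1BEE9 → wrap carry → 0xBEEA
One's-complement sum = 0xBEEA.
Checksum = ~0xBEEA & 0xFFFF = 0x4115.

4115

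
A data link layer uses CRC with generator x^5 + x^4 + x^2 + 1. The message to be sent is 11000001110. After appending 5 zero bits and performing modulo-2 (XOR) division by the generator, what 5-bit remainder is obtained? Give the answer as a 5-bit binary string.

Append 5 zeros: 1100000111000000. Divide by 110101 (XOR where the leading bit is 1):
  pos 0: 110000 XOR 110101 = 000101
  pos 3: 101011 XOR 110101 = 011110
  pos 4: 111101 XOR 110101 = 001000
  pos 6: 100000 XOR 110101 = 010101
  pos 7: 101010 XOR 110101 = 011111
  pos 8: 111110 XOR 110101 = 001011
  pos 10: 101100 XOR 110101 = 011001
Remainder (last 5 bits) = 11001. This is the CRC / FCS.

11001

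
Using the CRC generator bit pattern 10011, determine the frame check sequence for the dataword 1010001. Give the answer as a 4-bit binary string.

0001

Append 4 zeros: 10100010000. Divide by 10011 (XOR where the leading bit is 1):
  pos 0: 10100 XOR 10011 = 00111
  pos 2: 11101 XOR 10011 = 01110
  pos 3: 11100 XOR 10011 = 01111
  pos 4: 11110 XOR 10011 = 01101
  pos 5: 11010 XOR 10011 = 01001
  pos 6: 10010 XOR 10011 = 00001
Remainder (last 4 bits) = 0001. This is the CRC / FCS.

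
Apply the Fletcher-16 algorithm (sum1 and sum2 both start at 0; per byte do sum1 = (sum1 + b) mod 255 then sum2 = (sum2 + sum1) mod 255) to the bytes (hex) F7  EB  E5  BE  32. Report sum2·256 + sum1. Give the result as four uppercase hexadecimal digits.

E8BA

Running sums (mod 255):
  after byte 0 (F7): sum1=247, sum2=247
  after byte 1 (EB): sum1=227, sum2=219
  after byte 2 (E5): sum1=201, sum2=165
  after byte 3 (BE): sum1=136, sum2=46
  after byte 4 (32): sum1=186, sum2=232
Checksum = sum2·256 + sum1 = 232·256 + 186 = 59578 = 0xE8BA.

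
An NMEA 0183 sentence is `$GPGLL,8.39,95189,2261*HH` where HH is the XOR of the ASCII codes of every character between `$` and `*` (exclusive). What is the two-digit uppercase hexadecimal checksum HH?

5B

XOR the ASCII codes of the payload characters:
  'G' = 0x47 → acc = 0x47
  'P' = 0x50 → acc = 0x17
  'G' = 0x47 → acc = 0x50
  'L' = 0x4C → acc = 0x1C
  'L' = 0x4C → acc = 0x50
  ',' = 0x2C → acc = 0x7C
  '8' = 0x38 → acc = 0x44
  '.' = 0x2E → acc = 0x6A
  '3' = 0x33 → acc = 0x59
  '9' = 0x39 → acc = 0x60
  ',' = 0x2C → acc = 0x4C
  '9' = 0x39 → acc = 0x75
  '5' = 0x35 → acc = 0x40
  '1' = 0x31 → acc = 0x71
  '8' = 0x38 → acc = 0x49
  '9' = 0x39 → acc = 0x70
  ',' = 0x2C → acc = 0x5C
  '2' = 0x32 → acc = 0x6E
  '2' = 0x32 → acc = 0x5C
  '6' = 0x36 → acc = 0x6A
  '1' = 0x31 → acc = 0x5B
Checksum = 0x5B.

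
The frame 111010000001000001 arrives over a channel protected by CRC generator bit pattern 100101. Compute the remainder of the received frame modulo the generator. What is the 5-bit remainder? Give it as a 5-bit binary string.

00000

Modulo-2 division of 111010000001000001 by 100101:
  pos 0: 111010 XOR 100101 = 011111
  pos 1: 111110 XOR 100101 = 011011
  pos 2: 110110 XOR 100101 = 010011
  pos 3: 100110 XOR 100101 = 000011
  pos 7: 110010 XOR 100101 = 010111
  pos 8: 101110 XOR 100101 = 001011
  pos 10: 101100 XOR 100101 = 001001
  pos 12: 100101 XOR 100101 = 000000
Remainder = 00000 (zero — the frame passes the CRC check).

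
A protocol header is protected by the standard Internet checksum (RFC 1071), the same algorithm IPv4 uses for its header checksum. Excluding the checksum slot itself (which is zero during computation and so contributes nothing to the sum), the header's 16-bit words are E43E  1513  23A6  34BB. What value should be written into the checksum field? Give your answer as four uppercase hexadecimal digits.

One's-complement addition (fold any carry out of bit 15 back into bit 0):
  0xE43E + 0x1513 = 0x0F951
  0xF951 + 0x23A6 = 0x11CF7 → wrap carry → 0x1CF8
  0x1CF8 + 0x34BB = 0x051B3
One's-complement sum = 0x51B3.
Checksum = ~0x51B3 & 0xFFFF = 0xAE4C.

AE4C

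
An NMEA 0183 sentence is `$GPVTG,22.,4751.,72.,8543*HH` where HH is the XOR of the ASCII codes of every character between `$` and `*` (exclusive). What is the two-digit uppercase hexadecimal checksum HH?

XOR the ASCII codes of the payload characters:
  'G' = 0x47 → acc = 0x47
  'P' = 0x50 → acc = 0x17
  'V' = 0x56 → acc = 0x41
  'T' = 0x54 → acc = 0x15
  'G' = 0x47 → acc = 0x52
  ',' = 0x2C → acc = 0x7E
  '2' = 0x32 → acc = 0x4C
  '2' = 0x32 → acc = 0x7E
  '.' = 0x2E → acc = 0x50
  ',' = 0x2C → acc = 0x7C
  '4' = 0x34 → acc = 0x48
  '7' = 0x37 → acc = 0x7F
  '5' = 0x35 → acc = 0x4A
  '1' = 0x31 → acc = 0x7B
  '.' = 0x2E → acc = 0x55
  ',' = 0x2C → acc = 0x79
  '7' = 0x37 → acc = 0x4E
  '2' = 0x32 → acc = 0x7C
  '.' = 0x2E → acc = 0x52
  ',' = 0x2C → acc = 0x7E
  '8' = 0x38 → acc = 0x46
  '5' = 0x35 → acc = 0x73
  '4' = 0x34 → acc = 0x47
  '3' = 0x33 → acc = 0x74
Checksum = 0x74.

74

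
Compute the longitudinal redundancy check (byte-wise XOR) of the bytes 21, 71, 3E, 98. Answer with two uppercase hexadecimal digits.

F6

XOR the bytes together:
  start with 0x21
  0x21 ⊕ 0x71 = 0x50
  0x50 ⊕ 0x3E = 0x6E
  0x6E ⊕ 0x98 = 0xF6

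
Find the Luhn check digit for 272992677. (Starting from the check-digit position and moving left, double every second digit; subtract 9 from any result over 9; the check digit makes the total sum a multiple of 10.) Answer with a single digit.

Partial digits right→left: 7 7 6 2 9 9 2 7 2
Double every second digit counting from the check-digit position (so the 1st, 3rd, 5th, ... of the partial from the right).
  doubled (with −9 where >9): 5 3 9 4 4 → sum 25
  kept as-is: 7 2 9 7 → sum 25
Total = 25 + 25 = 50.
Check digit = (10 − (50 mod 10)) mod 10 = 0.

0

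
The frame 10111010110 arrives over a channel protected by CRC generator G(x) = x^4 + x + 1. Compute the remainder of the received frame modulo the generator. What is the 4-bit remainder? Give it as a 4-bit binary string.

Modulo-2 division of 10111010110 by 10011:
  pos 0: 10111 XOR 10011 = 00100
  pos 2: 10001 XOR 10011 = 00010
  pos 5: 10011 XOR 10011 = 00000
Remainder = 0000 (zero — the frame passes the CRC check).

0000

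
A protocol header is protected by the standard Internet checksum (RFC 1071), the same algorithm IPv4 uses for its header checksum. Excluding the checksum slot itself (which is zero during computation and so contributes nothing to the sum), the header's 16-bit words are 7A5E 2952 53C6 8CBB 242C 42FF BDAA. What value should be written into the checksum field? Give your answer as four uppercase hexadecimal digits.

56F7

One's-complement addition (fold any carry out of bit 15 back into bit 0):
  0x7A5E + 0x2952 = 0x0A3B0
  0xA3B0 + 0x53C6 = 0x0F776
  0xF776 + 0x8CBB = 0x18431 → wrap carry → 0x8432
  0x8432 + 0x242C = 0x0A85E
  0xA85E + 0x42FF = 0x0EB5D
  0xEB5D + 0xBDAA = 0x1A907 → wrap carry → 0xA908
One's-complement sum = 0xA908.
Checksum = ~0xA908 & 0xFFFF = 0x56F7.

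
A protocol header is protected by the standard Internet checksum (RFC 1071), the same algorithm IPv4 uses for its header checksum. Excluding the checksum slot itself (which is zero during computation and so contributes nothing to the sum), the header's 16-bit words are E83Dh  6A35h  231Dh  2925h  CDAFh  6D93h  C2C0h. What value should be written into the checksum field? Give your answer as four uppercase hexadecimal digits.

6346

One's-complement addition (fold any carry out of bit 15 back into bit 0):
  0xE83D + 0x6A35 = 0x15272 → wrap carry → 0x5273
  0x5273 + 0x231D = 0x07590
  0x7590 + 0x2925 = 0x09EB5
  0x9EB5 + 0xCDAF = 0x16C64 → wrap carry → 0x6C65
  0x6C65 + 0x6D93 = 0x0D9F8
  0xD9F8 + 0xC2C0 = 0x19CB8 → wrap carry → 0x9CB9
One's-complement sum = 0x9CB9.
Checksum = ~0x9CB9 & 0xFFFF = 0x6346.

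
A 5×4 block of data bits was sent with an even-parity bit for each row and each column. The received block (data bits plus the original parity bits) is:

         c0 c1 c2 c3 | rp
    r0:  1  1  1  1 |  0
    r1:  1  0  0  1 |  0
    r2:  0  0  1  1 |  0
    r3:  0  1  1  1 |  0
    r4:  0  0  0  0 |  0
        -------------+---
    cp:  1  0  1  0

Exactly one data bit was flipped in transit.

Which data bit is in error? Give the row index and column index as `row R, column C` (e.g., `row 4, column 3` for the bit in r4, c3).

Recompute each row's even parity and compare to rp:
  r0: data parity 0, sent rp 0 → ok
  r1: data parity 0, sent rp 0 → ok
  r2: data parity 0, sent rp 0 → ok
  r3: data parity 1, sent rp 0 → mismatch
  r4: data parity 0, sent rp 0 → ok
Recompute each column's even parity and compare to cp:
  c0: data parity 0, sent cp 1 → mismatch
  c1: data parity 0, sent cp 0 → ok
  c2: data parity 1, sent cp 1 → ok
  c3: data parity 0, sent cp 0 → ok
Exactly one row (r3) and one column (c0) fail → the flipped bit is at their intersection.

row 3, column 0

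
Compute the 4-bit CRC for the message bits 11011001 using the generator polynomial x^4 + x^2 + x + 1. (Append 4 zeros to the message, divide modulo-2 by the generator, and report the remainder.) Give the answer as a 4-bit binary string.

1011

Append 4 zeros: 110110010000. Divide by 10111 (XOR where the leading bit is 1):
  pos 0: 11011 XOR 10111 = 01100
  pos 1: 11000 XOR 10111 = 01111
  pos 2: 11110 XOR 10111 = 01001
  pos 3: 10011 XOR 10111 = 00100
  pos 5: 10000 XOR 10111 = 00111
  pos 7: 11100 XOR 10111 = 01011
Remainder (last 4 bits) = 1011. This is the CRC / FCS.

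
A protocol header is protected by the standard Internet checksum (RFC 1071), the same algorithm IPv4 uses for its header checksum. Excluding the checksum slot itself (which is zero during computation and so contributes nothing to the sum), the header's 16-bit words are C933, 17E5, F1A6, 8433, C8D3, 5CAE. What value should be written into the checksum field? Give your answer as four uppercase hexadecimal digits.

838A

One's-complement addition (fold any carry out of bit 15 back into bit 0):
  0xC933 + 0x17E5 = 0x0E118
  0xE118 + 0xF1A6 = 0x1D2BE → wrap carry → 0xD2BF
  0xD2BF + 0x8433 = 0x156F2 → wrap carry → 0x56F3
  0x56F3 + 0xC8D3 = 0x11FC6 → wrap carry → 0x1FC7
  0x1FC7 + 0x5CAE = 0x07C75
One's-complement sum = 0x7C75.
Checksum = ~0x7C75 & 0xFFFF = 0x838A.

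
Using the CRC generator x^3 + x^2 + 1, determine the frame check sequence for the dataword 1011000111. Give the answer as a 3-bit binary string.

011

Append 3 zeros: 1011000111000. Divide by 1101 (XOR where the leading bit is 1):
  pos 0: 1011 XOR 1101 = 0110
  pos 1: 1100 XOR 1101 = 0001
  pos 4: 1001 XOR 1101 = 0100
  pos 5: 1001 XOR 1101 = 0100
  pos 6: 1001 XOR 1101 = 0100
  pos 7: 1000 XOR 1101 = 0101
  pos 8: 1010 XOR 1101 = 0111
  pos 9: 1110 XOR 1101 = 0011
Remainder (last 3 bits) = 011. This is the CRC / FCS.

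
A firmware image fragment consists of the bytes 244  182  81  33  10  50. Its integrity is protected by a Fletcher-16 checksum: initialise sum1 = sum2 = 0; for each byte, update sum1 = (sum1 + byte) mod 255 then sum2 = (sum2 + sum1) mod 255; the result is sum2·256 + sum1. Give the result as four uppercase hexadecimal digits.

3E5A

Running sums (mod 255):
  after byte 0 (244): sum1=244, sum2=244
  after byte 1 (182): sum1=171, sum2=160
  after byte 2 (81): sum1=252, sum2=157
  after byte 3 (33): sum1=30, sum2=187
  after byte 4 (10): sum1=40, sum2=227
  after byte 5 (50): sum1=90, sum2=62
Checksum = sum2·256 + sum1 = 62·256 + 90 = 15962 = 0x3E5A.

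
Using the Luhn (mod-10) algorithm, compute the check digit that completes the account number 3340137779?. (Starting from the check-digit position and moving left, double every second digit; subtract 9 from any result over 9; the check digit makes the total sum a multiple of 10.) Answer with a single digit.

Partial digits right→left: 9 7 7 7 3 1 0 4 3 3
Double every second digit counting from the check-digit position (so the 1st, 3rd, 5th, ... of the partial from the right).
  doubled (with −9 where >9): 9 5 6 0 6 → sum 26
  kept as-is: 7 7 1 4 3 → sum 22
Total = 26 + 22 = 48.
Check digit = (10 − (48 mod 10)) mod 10 = 2.

2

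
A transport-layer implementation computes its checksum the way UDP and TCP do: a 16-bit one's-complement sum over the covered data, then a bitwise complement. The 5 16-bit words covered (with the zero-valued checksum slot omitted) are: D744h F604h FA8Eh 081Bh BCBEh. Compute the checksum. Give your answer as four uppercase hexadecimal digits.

One's-complement addition (fold any carry out of bit 15 back into bit 0):
  0xD744 + 0xF604 = 0x1CD48 → wrap carry → 0xCD49
  0xCD49 + 0xFA8E = 0x1C7D7 → wrap carry → 0xC7D8
  0xC7D8 + 0x081B = 0x0CFF3
  0xCFF3 + 0xBCBE = 0x18CB1 → wrap carry → 0x8CB2
One's-complement sum = 0x8CB2.
Checksum = ~0x8CB2 & 0xFFFF = 0x734D.

734D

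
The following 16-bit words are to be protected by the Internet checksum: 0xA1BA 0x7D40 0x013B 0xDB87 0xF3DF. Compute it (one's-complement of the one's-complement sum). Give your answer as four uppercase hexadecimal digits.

One's-complement addition (fold any carry out of bit 15 back into bit 0):
  0xA1BA + 0x7D40 = 0x11EFA → wrap carry → 0x1EFB
  0x1EFB + 0x013B = 0x02036
  0x2036 + 0xDB87 = 0x0FBBD
  0xFBBD + 0xF3DF = 0x1EF9C → wrap carry → 0xEF9D
One's-complement sum = 0xEF9D.
Checksum = ~0xEF9D & 0xFFFF = 0x1062.

1062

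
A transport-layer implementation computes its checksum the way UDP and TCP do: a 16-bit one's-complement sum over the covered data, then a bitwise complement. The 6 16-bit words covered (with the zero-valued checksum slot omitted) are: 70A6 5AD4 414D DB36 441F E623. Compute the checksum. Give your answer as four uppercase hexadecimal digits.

EDBD

One's-complement addition (fold any carry out of bit 15 back into bit 0):
  0x70A6 + 0x5AD4 = 0x0CB7A
  0xCB7A + 0x414D = 0x10CC7 → wrap carry → 0x0CC8
  0x0CC8 + 0xDB36 = 0x0E7FE
  0xE7FE + 0x441F = 0x12C1D → wrap carry → 0x2C1E
  0x2C1E + 0xE623 = 0x11241 → wrap carry → 0x1242
One's-complement sum = 0x1242.
Checksum = ~0x1242 & 0xFFFF = 0xEDBD.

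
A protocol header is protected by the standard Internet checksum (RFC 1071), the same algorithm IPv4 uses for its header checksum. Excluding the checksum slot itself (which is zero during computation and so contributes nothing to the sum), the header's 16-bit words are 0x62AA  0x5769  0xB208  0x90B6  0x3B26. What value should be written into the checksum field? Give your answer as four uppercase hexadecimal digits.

C806

One's-complement addition (fold any carry out of bit 15 back into bit 0):
  0x62AA + 0x5769 = 0x0BA13
  0xBA13 + 0xB208 = 0x16C1B → wrap carry → 0x6C1C
  0x6C1C + 0x90B6 = 0x0FCD2
  0xFCD2 + 0x3B26 = 0x137F8 → wrap carry → 0x37F9
One's-complement sum = 0x37F9.
Checksum = ~0x37F9 & 0xFFFF = 0xC806.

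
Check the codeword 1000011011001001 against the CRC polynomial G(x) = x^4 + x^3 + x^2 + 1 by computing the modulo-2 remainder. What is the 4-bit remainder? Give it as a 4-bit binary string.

Modulo-2 division of 1000011011001001 by 11101:
  pos 0: 10000 XOR 11101 = 01101
  pos 1: 11011 XOR 11101 = 00110
  pos 3: 11010 XOR 11101 = 00111
  pos 5: 11111 XOR 11101 = 00010
  pos 8: 10001 XOR 11101 = 01100
  pos 9: 11000 XOR 11101 = 00101
  pos 11: 10101 XOR 11101 = 01000
Remainder = 1000 (nonzero — an error is detected).

1000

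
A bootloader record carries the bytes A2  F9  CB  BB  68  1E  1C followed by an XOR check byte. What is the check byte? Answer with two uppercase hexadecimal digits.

XOR the bytes together:
  start with 0xA2
  0xA2 ⊕ 0xF9 = 0x5B
  0x5B ⊕ 0xCB = 0x90
  0x90 ⊕ 0xBB = 0x2B
  0x2B ⊕ 0x68 = 0x43
  0x43 ⊕ 0x1E = 0x5D
  0x5D ⊕ 0x1C = 0x41

41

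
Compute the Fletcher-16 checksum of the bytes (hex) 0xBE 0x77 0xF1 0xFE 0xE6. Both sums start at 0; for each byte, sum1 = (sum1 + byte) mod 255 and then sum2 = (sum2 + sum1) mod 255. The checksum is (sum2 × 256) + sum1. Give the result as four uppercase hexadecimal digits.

Running sums (mod 255):
  after byte 0 (0xBE): sum1=190, sum2=190
  after byte 1 (0x77): sum1=54, sum2=244
  after byte 2 (0xF1): sum1=40, sum2=29
  after byte 3 (0xFE): sum1=39, sum2=68
  after byte 4 (0xE6): sum1=14, sum2=82
Checksum = sum2·256 + sum1 = 82·256 + 14 = 21006 = 0x520E.

520E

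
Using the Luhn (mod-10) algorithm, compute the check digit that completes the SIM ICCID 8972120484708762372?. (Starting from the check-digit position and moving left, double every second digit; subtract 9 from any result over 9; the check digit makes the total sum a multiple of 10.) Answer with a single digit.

7

Partial digits right→left: 2 7 3 2 6 7 8 0 7 4 8 4 0 2 1 2 7 9 8
Double every second digit counting from the check-digit position (so the 1st, 3rd, 5th, ... of the partial from the right).
  doubled (with −9 where >9): 4 6 3 7 5 7 0 2 5 7 → sum 46
  kept as-is: 7 2 7 0 4 4 2 2 9 → sum 37
Total = 46 + 37 = 83.
Check digit = (10 − (83 mod 10)) mod 10 = 7.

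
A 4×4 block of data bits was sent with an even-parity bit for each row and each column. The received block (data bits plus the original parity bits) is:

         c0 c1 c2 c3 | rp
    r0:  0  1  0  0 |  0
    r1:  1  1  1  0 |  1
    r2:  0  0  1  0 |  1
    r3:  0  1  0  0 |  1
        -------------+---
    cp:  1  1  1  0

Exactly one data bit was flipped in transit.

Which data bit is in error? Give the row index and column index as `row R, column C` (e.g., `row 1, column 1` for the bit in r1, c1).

Recompute each row's even parity and compare to rp:
  r0: data parity 1, sent rp 0 → mismatch
  r1: data parity 1, sent rp 1 → ok
  r2: data parity 1, sent rp 1 → ok
  r3: data parity 1, sent rp 1 → ok
Recompute each column's even parity and compare to cp:
  c0: data parity 1, sent cp 1 → ok
  c1: data parity 1, sent cp 1 → ok
  c2: data parity 0, sent cp 1 → mismatch
  c3: data parity 0, sent cp 0 → ok
Exactly one row (r0) and one column (c2) fail → the flipped bit is at their intersection.

row 0, column 2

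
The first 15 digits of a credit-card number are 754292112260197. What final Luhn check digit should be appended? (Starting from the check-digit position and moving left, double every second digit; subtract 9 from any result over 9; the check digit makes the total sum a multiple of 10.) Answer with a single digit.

1

Partial digits right→left: 7 9 1 0 6 2 2 1 1 2 9 2 4 5 7
Double every second digit counting from the check-digit position (so the 1st, 3rd, 5th, ... of the partial from the right).
  doubled (with −9 where >9): 5 2 3 4 2 9 8 5 → sum 38
  kept as-is: 9 0 2 1 2 2 5 → sum 21
Total = 38 + 21 = 59.
Check digit = (10 − (59 mod 10)) mod 10 = 1.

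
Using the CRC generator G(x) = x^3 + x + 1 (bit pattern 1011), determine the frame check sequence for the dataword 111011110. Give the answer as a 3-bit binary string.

100

Append 3 zeros: 111011110000. Divide by 1011 (XOR where the leading bit is 1):
  pos 0: 1110 XOR 1011 = 0101
  pos 1: 1011 XOR 1011 = 0000
  pos 5: 1110 XOR 1011 = 0101
  pos 6: 1010 XOR 1011 = 0001
Remainder (last 3 bits) = 100. This is the CRC / FCS.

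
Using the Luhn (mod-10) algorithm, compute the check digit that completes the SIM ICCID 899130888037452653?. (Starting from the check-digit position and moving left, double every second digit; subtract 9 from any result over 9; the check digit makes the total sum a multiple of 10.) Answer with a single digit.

7

Partial digits right→left: 3 5 6 2 5 4 7 3 0 8 8 8 0 3 1 9 9 8
Double every second digit counting from the check-digit position (so the 1st, 3rd, 5th, ... of the partial from the right).
  doubled (with −9 where >9): 6 3 1 5 0 7 0 2 9 → sum 33
  kept as-is: 5 2 4 3 8 8 3 9 8 → sum 50
Total = 33 + 50 = 83.
Check digit = (10 − (83 mod 10)) mod 10 = 7.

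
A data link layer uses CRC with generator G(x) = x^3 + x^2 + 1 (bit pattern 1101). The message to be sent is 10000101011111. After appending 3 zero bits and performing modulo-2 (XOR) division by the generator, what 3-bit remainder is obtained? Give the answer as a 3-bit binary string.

Append 3 zeros: 10000101011111000. Divide by 1101 (XOR where the leading bit is 1):
  pos 0: 1000 XOR 1101 = 0101
  pos 1: 1010 XOR 1101 = 0111
  pos 2: 1111 XOR 1101 = 0010
  pos 4: 1001 XOR 1101 = 0100
  pos 5: 1000 XOR 1101 = 0101
  pos 6: 1011 XOR 1101 = 0110
  pos 7: 1101 XOR 1101 = 0000
  pos 11: 1110 XOR 1101 = 0011
  pos 13: 1100 XOR 1101 = 0001
Remainder (last 3 bits) = 001. This is the CRC / FCS.

001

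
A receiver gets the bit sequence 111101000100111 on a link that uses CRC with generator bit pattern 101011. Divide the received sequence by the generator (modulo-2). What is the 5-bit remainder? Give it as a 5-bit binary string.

Modulo-2 division of 111101000100111 by 101011:
  pos 0: 111101 XOR 101011 = 010110
  pos 1: 101100 XOR 101011 = 000111
  pos 4: 111001 XOR 101011 = 010010
  pos 5: 100100 XOR 101011 = 001111
  pos 7: 111101 XOR 101011 = 010110
  pos 8: 101101 XOR 101011 = 000110
Remainder = 01101 (nonzero — an error is detected).

01101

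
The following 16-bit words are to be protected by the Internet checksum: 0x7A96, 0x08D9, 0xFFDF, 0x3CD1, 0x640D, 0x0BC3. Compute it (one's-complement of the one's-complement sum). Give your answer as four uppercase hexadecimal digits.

D00E

One's-complement addition (fold any carry out of bit 15 back into bit 0):
  0x7A96 + 0x08D9 = 0x0836F
  0x836F + 0xFFDF = 0x1834E → wrap carry → 0x834F
  0x834F + 0x3CD1 = 0x0C020
  0xC020 + 0x640D = 0x1242D → wrap carry → 0x242E
  0x242E + 0x0BC3 = 0x02FF1
One's-complement sum = 0x2FF1.
Checksum = ~0x2FF1 & 0xFFFF = 0xD00E.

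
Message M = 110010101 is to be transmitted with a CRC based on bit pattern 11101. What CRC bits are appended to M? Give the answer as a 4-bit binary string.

1011

Append 4 zeros: 1100101010000. Divide by 11101 (XOR where the leading bit is 1):
  pos 0: 11001 XOR 11101 = 00100
  pos 2: 10001 XOR 11101 = 01100
  pos 3: 11000 XOR 11101 = 00101
  pos 5: 10110 XOR 11101 = 01011
  pos 6: 10110 XOR 11101 = 01011
  pos 7: 10110 XOR 11101 = 01011
  pos 8: 10110 XOR 11101 = 01011
Remainder (last 4 bits) = 1011. This is the CRC / FCS.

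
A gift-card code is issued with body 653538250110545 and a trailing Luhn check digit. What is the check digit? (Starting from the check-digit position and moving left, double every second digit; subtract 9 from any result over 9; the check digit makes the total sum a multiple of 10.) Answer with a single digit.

9

Partial digits right→left: 5 4 5 0 1 1 0 5 2 8 3 5 3 5 6
Double every second digit counting from the check-digit position (so the 1st, 3rd, 5th, ... of the partial from the right).
  doubled (with −9 where >9): 1 1 2 0 4 6 6 3 → sum 23
  kept as-is: 4 0 1 5 8 5 5 → sum 28
Total = 23 + 28 = 51.
Check digit = (10 − (51 mod 10)) mod 10 = 9.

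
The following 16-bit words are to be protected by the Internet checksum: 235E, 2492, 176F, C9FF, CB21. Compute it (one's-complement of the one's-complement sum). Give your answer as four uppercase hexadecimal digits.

0B7F

One's-complement addition (fold any carry out of bit 15 back into bit 0):
  0x235E + 0x2492 = 0x047F0
  0x47F0 + 0x176F = 0x05F5F
  0x5F5F + 0xC9FF = 0x1295E → wrap carry → 0x295F
  0x295F + 0xCB21 = 0x0F480
One's-complement sum = 0xF480.
Checksum = ~0xF480 & 0xFFFF = 0x0B7F.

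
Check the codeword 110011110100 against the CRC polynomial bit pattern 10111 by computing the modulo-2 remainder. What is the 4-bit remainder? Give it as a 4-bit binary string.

1000

Modulo-2 division of 110011110100 by 10111:
  pos 0: 11001 XOR 10111 = 01110
  pos 1: 11101 XOR 10111 = 01010
  pos 2: 10101 XOR 10111 = 00010
  pos 5: 10101 XOR 10111 = 00010
Remainder = 1000 (nonzero — an error is detected).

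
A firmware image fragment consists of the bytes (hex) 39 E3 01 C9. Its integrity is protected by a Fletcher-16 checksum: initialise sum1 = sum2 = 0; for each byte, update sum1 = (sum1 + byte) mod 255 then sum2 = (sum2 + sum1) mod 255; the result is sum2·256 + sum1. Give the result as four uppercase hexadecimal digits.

Running sums (mod 255):
  after byte 0 (39): sum1=57, sum2=57
  after byte 1 (E3): sum1=29, sum2=86
  after byte 2 (01): sum1=30, sum2=116
  after byte 3 (C9): sum1=231, sum2=92
Checksum = sum2·256 + sum1 = 92·256 + 231 = 23783 = 0x5CE7.

5CE7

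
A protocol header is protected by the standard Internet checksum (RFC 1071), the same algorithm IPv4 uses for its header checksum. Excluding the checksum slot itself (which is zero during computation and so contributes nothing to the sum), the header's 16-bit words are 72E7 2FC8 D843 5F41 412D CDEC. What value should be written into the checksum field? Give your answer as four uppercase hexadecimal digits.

16B1

One's-complement addition (fold any carry out of bit 15 back into bit 0):
  0x72E7 + 0x2FC8 = 0x0A2AF
  0xA2AF + 0xD843 = 0x17AF2 → wrap carry → 0x7AF3
  0x7AF3 + 0x5F41 = 0x0DA34
  0xDA34 + 0x412D = 0x11B61 → wrap carry → 0x1B62
  0x1B62 + 0xCDEC = 0x0E94E
One's-complement sum = 0xE94E.
Checksum = ~0xE94E & 0xFFFF = 0x16B1.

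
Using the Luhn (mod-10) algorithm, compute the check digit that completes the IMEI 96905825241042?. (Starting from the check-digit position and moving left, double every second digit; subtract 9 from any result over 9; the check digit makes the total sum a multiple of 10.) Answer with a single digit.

Partial digits right→left: 2 4 0 1 4 2 5 2 8 5 0 9 6 9
Double every second digit counting from the check-digit position (so the 1st, 3rd, 5th, ... of the partial from the right).
  doubled (with −9 where >9): 4 0 8 1 7 0 3 → sum 23
  kept as-is: 4 1 2 2 5 9 9 → sum 32
Total = 23 + 32 = 55.
Check digit = (10 − (55 mod 10)) mod 10 = 5.

5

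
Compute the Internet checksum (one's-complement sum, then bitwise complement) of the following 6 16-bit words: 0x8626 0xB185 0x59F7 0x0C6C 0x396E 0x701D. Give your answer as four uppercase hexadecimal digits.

B864

One's-complement addition (fold any carry out of bit 15 back into bit 0):
  0x8626 + 0xB185 = 0x137AB → wrap carry → 0x37AC
  0x37AC + 0x59F7 = 0x091A3
  0x91A3 + 0x0C6C = 0x09E0F
  0x9E0F + 0x396E = 0x0D77D
  0xD77D + 0x701D = 0x1479A → wrap carry → 0x479B
One's-complement sum = 0x479B.
Checksum = ~0x479B & 0xFFFF = 0xB864.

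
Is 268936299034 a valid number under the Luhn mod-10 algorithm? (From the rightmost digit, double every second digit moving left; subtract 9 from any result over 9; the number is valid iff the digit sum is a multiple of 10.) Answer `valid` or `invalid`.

valid

From the right, keep odd positions and double even positions (subtract 9 from any doubled value over 9):
  doubled (positions 2,4,...): 6 9 4 6 7 4 → sum 36
  kept (positions 1,3,...): 4 0 9 6 9 6 → sum 34
Total = 70.
70 mod 10 = 0, so the number is valid.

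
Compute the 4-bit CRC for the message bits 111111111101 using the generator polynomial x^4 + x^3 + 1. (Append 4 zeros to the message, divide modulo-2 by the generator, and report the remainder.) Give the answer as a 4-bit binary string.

Append 4 zeros: 1111111111010000. Divide by 11001 (XOR where the leading bit is 1):
  pos 0: 11111 XOR 11001 = 00110
  pos 2: 11011 XOR 11001 = 00010
  pos 5: 10111 XOR 11001 = 01110
  pos 6: 11100 XOR 11001 = 00101
  pos 8: 10110 XOR 11001 = 01111
  pos 9: 11110 XOR 11001 = 00111
  pos 11: 11100 XOR 11001 = 00101
Remainder (last 4 bits) = 0101. This is the CRC / FCS.

0101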